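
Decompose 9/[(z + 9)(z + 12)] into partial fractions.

9/(z + 9)(z + 12) = α/(z + 9) + β/(z + 12). α = 9/(-9 + 12) = 3, β = 9/(-12 + 9) = -3
Result: 3/(z + 9) - 3/(z + 12)


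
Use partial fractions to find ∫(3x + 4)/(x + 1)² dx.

Decompose: P = 3, Q = 3·(-1) + 4 = 1, so (3x + 4)/(x + 1)² = 3/(x + 1) + 1/(x + 1)². Integrate: ∫ P/(x + 1) dx = 3 ln|(x + 1)|; ∫ Q/(x + 1)² dx = -1/(x + 1). Sum: 3 ln|(x + 1)| - 1/(x + 1) + C


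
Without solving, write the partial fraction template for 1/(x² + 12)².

Repeated quadratic factor: (αx + β)/(x² + 12) + (γx + δ)/(x² + 12)²


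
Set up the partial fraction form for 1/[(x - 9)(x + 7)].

Distinct linear factors: α/(x - 9) + β/(x + 7)


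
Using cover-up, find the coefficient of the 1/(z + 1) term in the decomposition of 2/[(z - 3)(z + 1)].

Cover (z + 1), set z=-1: 2/((z - 3) at z=-1) = 2/(-4) = -1/2


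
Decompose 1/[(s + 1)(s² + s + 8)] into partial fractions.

Cover-up at s = -1: α = 1/((-1)² + 1·(-1) + 8) = 1/8. Then β = -α = -1/8, γ = -α·(1 - 1) = 0
Result: (1/8)/(s + 1) - ((1/8)s)/(s² + s + 8)


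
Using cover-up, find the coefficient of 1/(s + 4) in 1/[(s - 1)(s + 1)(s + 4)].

Cover (s + 4), set s=-4: 1/[(-4 - 1)(-4 + 1)] = 1/15


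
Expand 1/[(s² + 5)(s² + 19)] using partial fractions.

Coefficient matching gives A = C = 0, B = 1/(19-5) = 1/14, D = -B = -1/14
Result: (1/14)/(s² + 5) - (1/14)/(s² + 19)


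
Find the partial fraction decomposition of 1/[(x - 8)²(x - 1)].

Cover-up at x=1: R = 1/(1 - 8)² = 1/49. Cover-up at x=8: Q = 1/(8 - 1) = 1/7. Comparing x² coeff: P = -R = -1/49
Result: (-1/49)/(x - 8) + (1/7)/(x - 8)² + (1/49)/(x - 1)


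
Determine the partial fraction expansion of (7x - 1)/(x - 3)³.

(7x - 1) = A(x - 3)² + B(x - 3) + C. At x = 3: C = 7·3 - 1 = 20. Coefficients: A = 0, B = 7
Result: 7/(x - 3)² + 20/(x - 3)³


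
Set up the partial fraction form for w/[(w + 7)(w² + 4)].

Linear + irreducible quadratic: P/(w + 7) + (Qw + R)/(w² + 4)


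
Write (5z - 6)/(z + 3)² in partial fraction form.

(5z - 6) = A(z + 3) + B. At z = -3: B = 5·(-3) - 6 = -21. Coeff of z: A = 5
Result: 5/(z + 3) - 21/(z + 3)²


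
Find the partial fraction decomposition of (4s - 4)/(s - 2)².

(4s - 4) = α(s - 2) + β. At s = 2: β = 4·2 - 4 = 4. Coeff of s: α = 4
Result: 4/(s - 2) + 4/(s - 2)²


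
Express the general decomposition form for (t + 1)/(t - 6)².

Repeated linear factor: α/(t - 6) + β/(t - 6)²


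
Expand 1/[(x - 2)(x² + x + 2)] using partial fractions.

Cover-up at x = 2: P = 1/(2² + 1·2 + 2) = 1/8. Then Q = -P = -1/8, R = -P·(1 + 2) = -3/8
Result: (1/8)/(x - 2) - ((1/8)x + 3/8)/(x² + x + 2)


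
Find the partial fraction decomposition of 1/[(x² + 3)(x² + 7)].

Coefficient matching gives α = γ = 0, β = 1/(7-3) = 1/4, δ = -β = -1/4
Result: (1/4)/(x² + 3) - (1/4)/(x² + 7)


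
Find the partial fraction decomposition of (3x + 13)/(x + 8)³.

(3x + 13) = A(x + 8)² + B(x + 8) + C. At x = -8: C = 3·(-8) + 13 = -11. Coefficients: A = 0, B = 3
Result: 3/(x + 8)² - 11/(x + 8)³


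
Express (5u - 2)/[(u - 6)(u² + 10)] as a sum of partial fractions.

At u=6: A = (5·6 - 2)/(6² + 10) = 14/23. B = -A = -14/23, C = 5 - 6·A = 31/23
Result: (14/23)/(u - 6) - ((14/23)u - 31/23)/(u² + 10)


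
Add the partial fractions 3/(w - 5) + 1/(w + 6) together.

Common denominator (w - 5)(w + 6). Numerator: 3(w + 6) + 1(w - 5) = (3w + 18) + (w - 5) = 4w + 13
Result: (4w + 13)/[(w - 5)(w + 6)]


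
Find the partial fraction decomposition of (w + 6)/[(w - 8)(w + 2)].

At w=8: α = (1·8 + 6)/(8 + 2) = 7/5. At w=-2: β = (1·(-2) + 6)/(-2 - 8) = -2/5
Result: (7/5)/(w - 8) - (2/5)/(w + 2)


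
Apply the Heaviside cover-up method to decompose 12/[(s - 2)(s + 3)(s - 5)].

Cover (s - 2), s=2: P = 12/[(2 + 3)(2 - 5)] = -4/5. Cover (s + 3), s=-3: Q = 12/[(-3 - 2)(-3 - 5)] = 3/10. Cover (s - 5), s=5: R = 12/[(5 - 2)(5 + 3)] = 1/2.
Result: (-4/5)/(s - 2) + (3/10)/(s + 3) + (1/2)/(s - 5)


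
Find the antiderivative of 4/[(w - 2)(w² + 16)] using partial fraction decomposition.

Cover-up at w=2: P = 4/(2²+16) = 1/5. Coeff matching: Q = -1/5, R = -2/5. Decomposition: (1/5)/(w - 2) - ((1/5)w + 2/5)/(w² + 16). Integrate: linear → ln, quadratic → (1/2)ln + arctan: (1/5) ln|(w - 2)| - (1/10) ln(w² + 16) - (1/10) arctan(w/4) + C


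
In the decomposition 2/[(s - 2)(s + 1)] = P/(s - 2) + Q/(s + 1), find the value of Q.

Cover-up at s = -1: Q = 2/(-1 - 2) = -2/3


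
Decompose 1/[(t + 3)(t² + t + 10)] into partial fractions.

Cover-up at t = -3: A = 1/((-3)² + 1·(-3) + 10) = 1/16. Then B = -A = -1/16, C = -A·(1 - 3) = 1/8
Result: (1/16)/(t + 3) - ((1/16)t - 1/8)/(t² + t + 10)


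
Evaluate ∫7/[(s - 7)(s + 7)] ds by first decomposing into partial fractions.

Decompose: 7/[(s - 7)(s + 7)] = (1/2)/(s - 7) - (1/2)/(s + 7). Integrate each term: (1/2) ln|(s - 7)| - (1/2) ln|(s + 7)| + C


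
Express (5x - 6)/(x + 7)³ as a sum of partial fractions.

(5x - 6) = A(x + 7)² + B(x + 7) + C. At x = -7: C = 5·(-7) - 6 = -41. Coefficients: A = 0, B = 5
Result: 5/(x + 7)² - 41/(x + 7)³


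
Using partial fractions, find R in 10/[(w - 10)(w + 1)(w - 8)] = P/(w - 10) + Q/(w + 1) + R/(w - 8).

Cover-up at w = 8: R = 10/[(8 - 10)(8 + 1)] = 10/[(-2)(9)] = -10/18 = -5/9


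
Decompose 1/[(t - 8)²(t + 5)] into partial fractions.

Cover-up at t=-5: C = 1/(-5 - 8)² = 1/169. Cover-up at t=8: B = 1/(8 + 5) = 1/13. Comparing t² coeff: A = -C = -1/169
Result: (-1/169)/(t - 8) + (1/13)/(t - 8)² + (1/169)/(t + 5)


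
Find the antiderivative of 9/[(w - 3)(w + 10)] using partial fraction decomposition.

Decompose: 9/[(w - 3)(w + 10)] = (9/13)/(w - 3) - (9/13)/(w + 10). Integrate each term: (9/13) ln|(w - 3)| - (9/13) ln|(w + 10)| + C


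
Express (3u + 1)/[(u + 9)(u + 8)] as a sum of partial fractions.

At u=-9: P = (3·(-9) + 1)/(-9 + 8) = 26. At u=-8: Q = (3·(-8) + 1)/(-8 + 9) = -23
Result: 26/(u + 9) - 23/(u + 8)


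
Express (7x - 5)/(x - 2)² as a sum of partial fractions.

(7x - 5) = P(x - 2) + Q. At x = 2: Q = 7·2 - 5 = 9. Coeff of x: P = 7
Result: 7/(x - 2) + 9/(x - 2)²


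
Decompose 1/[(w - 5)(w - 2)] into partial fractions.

1/(w - 5)(w - 2) = A/(w - 5) + B/(w - 2). A = 1/(5 - 2) = 1/3, B = 1/(2 - 5) = -1/3
Result: (1/3)/(w - 5) - (1/3)/(w - 2)


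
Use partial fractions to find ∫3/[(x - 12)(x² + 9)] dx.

Cover-up at x=12: P = 3/(12²+9) = 1/51. Coeff matching: Q = -1/51, R = -4/17. Decomposition: (1/51)/(x - 12) - ((1/51)x + 4/17)/(x² + 9). Integrate: linear → ln, quadratic → (1/2)ln + arctan: (1/51) ln|(x - 12)| - (1/102) ln(x² + 9) - (4/51) arctan(x/3) + C


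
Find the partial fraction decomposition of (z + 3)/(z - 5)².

(z + 3) = α(z - 5) + β. At z = 5: β = 1·5 + 3 = 8. Coeff of z: α = 1
Result: 1/(z - 5) + 8/(z - 5)²


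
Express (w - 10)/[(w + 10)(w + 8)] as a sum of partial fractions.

At w=-10: P = (1·(-10) - 10)/(-10 + 8) = 10. At w=-8: Q = (1·(-8) - 10)/(-8 + 10) = -9
Result: 10/(w + 10) - 9/(w + 8)


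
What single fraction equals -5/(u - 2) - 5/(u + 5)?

Common denominator (u - 2)(u + 5). Numerator: -5(u + 5) - 5(u - 2) = (-5u - 25) - (5u - 10) = -10u - 15
Result: (-10u - 15)/[(u - 2)(u + 5)]


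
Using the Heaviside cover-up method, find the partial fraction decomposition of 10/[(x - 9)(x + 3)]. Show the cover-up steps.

Cover (x - 9): set x=9, get P = 10/(9 + 3) = 5/6. Cover (x + 3): set x=-3, get Q = 10/(-3 - 9) = -5/6.
Result: (5/6)/(x - 9) - (5/6)/(x + 3)


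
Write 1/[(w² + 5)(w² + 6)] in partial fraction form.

Coefficient matching gives A = C = 0, B = 1/(6-5) = 1, D = -B = -1
Result: 1/(w² + 5) - 1/(w² + 6)


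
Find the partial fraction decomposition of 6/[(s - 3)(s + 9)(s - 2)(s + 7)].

Using Heaviside cover-up: (1/20)/(s - 3) - (1/44)/(s + 9) - (2/33)/(s - 2) + (1/30)/(s + 7)


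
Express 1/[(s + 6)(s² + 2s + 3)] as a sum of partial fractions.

Cover-up at s = -6: A = 1/((-6)² + 2·(-6) + 3) = 1/27. Then B = -A = -1/27, C = -A·(2 - 6) = 4/27
Result: (1/27)/(s + 6) - ((1/27)s - 4/27)/(s² + 2s + 3)


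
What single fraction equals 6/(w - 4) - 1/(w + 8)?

Common denominator (w - 4)(w + 8). Numerator: 6(w + 8) - 1(w - 4) = (6w + 48) - (w - 4) = 5w + 52
Result: (5w + 52)/[(w - 4)(w + 8)]


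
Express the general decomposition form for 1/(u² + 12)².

Repeated quadratic factor: (Pu + Q)/(u² + 12) + (Ru + S)/(u² + 12)²


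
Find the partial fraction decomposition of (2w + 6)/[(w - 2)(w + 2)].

At w=2: P = (2·2 + 6)/(2 + 2) = 5/2. At w=-2: Q = (2·(-2) + 6)/(-2 - 2) = -1/2
Result: (5/2)/(w - 2) - (1/2)/(w + 2)


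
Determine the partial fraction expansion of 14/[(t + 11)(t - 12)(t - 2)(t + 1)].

Using Heaviside cover-up: (-7/1495)/(t + 11) + (7/1495)/(t - 12) - (7/195)/(t - 2) + (7/195)/(t + 1)


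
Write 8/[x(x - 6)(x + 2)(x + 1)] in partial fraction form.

Using Heaviside cover-up: (-2/3)/x + (1/42)/(x - 6) - (1/2)/(x + 2) + (8/7)/(x + 1)


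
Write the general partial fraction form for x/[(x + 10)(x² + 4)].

Linear + irreducible quadratic: A/(x + 10) + (Bx + C)/(x² + 4)


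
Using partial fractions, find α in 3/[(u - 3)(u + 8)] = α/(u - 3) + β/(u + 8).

Cover-up at u = 3: α = 3/(3 + 8) = 3/11


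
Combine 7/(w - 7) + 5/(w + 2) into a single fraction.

Common denominator (w - 7)(w + 2). Numerator: 7(w + 2) + 5(w - 7) = (7w + 14) + (5w - 35) = 12w - 21
Result: (12w - 21)/[(w - 7)(w + 2)]


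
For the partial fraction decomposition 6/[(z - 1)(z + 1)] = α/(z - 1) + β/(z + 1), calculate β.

Cover-up at z = -1: β = 6/(-1 - 1) = -6/2 = -3


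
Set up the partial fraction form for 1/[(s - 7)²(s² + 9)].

Repeated linear + quadratic: P/(s - 7) + Q/(s - 7)² + (Rs + S)/(s² + 9)


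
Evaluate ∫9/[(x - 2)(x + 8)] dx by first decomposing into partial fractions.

Decompose: 9/[(x - 2)(x + 8)] = (9/10)/(x - 2) - (9/10)/(x + 8). Integrate each term: (9/10) ln|(x - 2)| - (9/10) ln|(x + 8)| + C


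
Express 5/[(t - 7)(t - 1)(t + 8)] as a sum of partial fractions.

Using cover-up method: α = 1/18, β = -5/54, γ = 1/27
Result: (1/18)/(t - 7) - (5/54)/(t - 1) + (1/27)/(t + 8)


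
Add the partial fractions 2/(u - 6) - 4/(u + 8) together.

Common denominator (u - 6)(u + 8). Numerator: 2(u + 8) - 4(u - 6) = (2u + 16) - (4u - 24) = -2u + 40
Result: (-2u + 40)/[(u - 6)(u + 8)]


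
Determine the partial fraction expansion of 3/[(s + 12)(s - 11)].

3/(s + 12)(s - 11) = A/(s + 12) + B/(s - 11). A = 3/(-12 - 11) = -3/23, B = 3/(11 + 12) = 3/23
Result: (-3/23)/(s + 12) + (3/23)/(s - 11)


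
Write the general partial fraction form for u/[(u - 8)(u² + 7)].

Linear + irreducible quadratic: P/(u - 8) + (Qu + R)/(u² + 7)


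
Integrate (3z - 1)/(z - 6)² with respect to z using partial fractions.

Decompose: P = 3, Q = 3·6 - 1 = 17, so (3z - 1)/(z - 6)² = 3/(z - 6) + 17/(z - 6)². Integrate: ∫ P/(z - 6) dz = 3 ln|(z - 6)|; ∫ Q/(z - 6)² dz = -17/(z - 6). Sum: 3 ln|(z - 6)| - 17/(z - 6) + C


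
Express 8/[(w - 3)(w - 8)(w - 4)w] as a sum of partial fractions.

Using Heaviside cover-up: (8/15)/(w - 3) + (1/20)/(w - 8) - (1/2)/(w - 4) - (1/12)/w


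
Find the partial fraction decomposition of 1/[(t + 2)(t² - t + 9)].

Cover-up at t = -2: P = 1/((-2)² - 1·(-2) + 9) = 1/15. Then Q = -P = -1/15, R = -P·(-1 - 2) = 1/5
Result: (1/15)/(t + 2) - ((1/15)t - 1/5)/(t² - t + 9)


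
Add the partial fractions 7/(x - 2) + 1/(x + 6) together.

Common denominator (x - 2)(x + 6). Numerator: 7(x + 6) + 1(x - 2) = (7x + 42) + (x - 2) = 8x + 40
Result: (8x + 40)/[(x - 2)(x + 6)]


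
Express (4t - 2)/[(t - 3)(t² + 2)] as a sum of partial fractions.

At t=3: α = (4·3 - 2)/(3² + 2) = 10/11. β = -α = -10/11, γ = 4 - 3·α = 14/11
Result: (10/11)/(t - 3) - ((10/11)t - 14/11)/(t² + 2)


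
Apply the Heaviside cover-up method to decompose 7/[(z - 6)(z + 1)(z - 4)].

Cover (z - 6), z=6: α = 7/[(6 + 1)(6 - 4)] = 1/2. Cover (z + 1), z=-1: β = 7/[(-1 - 6)(-1 - 4)] = 1/5. Cover (z - 4), z=4: γ = 7/[(4 - 6)(4 + 1)] = -7/10.
Result: (1/2)/(z - 6) + (1/5)/(z + 1) - (7/10)/(z - 4)


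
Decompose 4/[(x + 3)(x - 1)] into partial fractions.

4/(x + 3)(x - 1) = α/(x + 3) + β/(x - 1). α = 4/(-3 - 1) = -1, β = 4/(1 + 3) = 1
Result: -1/(x + 3) + 1/(x - 1)


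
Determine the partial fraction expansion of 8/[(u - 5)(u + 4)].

8/(u - 5)(u + 4) = P/(u - 5) + Q/(u + 4). P = 8/(5 + 4) = 8/9, Q = 8/(-4 - 5) = -8/9
Result: (8/9)/(u - 5) - (8/9)/(u + 4)


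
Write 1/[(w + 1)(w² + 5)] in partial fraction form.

Cover-up at w = -1: P = 1/((-1)² + 5) = 1/6. Then Q = -P = -1/6, R = -P·(0 - 1) = 1/6
Result: (1/6)/(w + 1) - ((1/6)w - 1/6)/(w² + 5)


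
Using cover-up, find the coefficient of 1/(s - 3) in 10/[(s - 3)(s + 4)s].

Cover (s - 3), set s=3: 10/[(3 + 4)(3 - 0)] = 10/21


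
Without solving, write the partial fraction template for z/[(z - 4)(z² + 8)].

Linear + irreducible quadratic: α/(z - 4) + (βz + γ)/(z² + 8)


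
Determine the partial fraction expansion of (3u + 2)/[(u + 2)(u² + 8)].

At u=-2: α = (3·(-2) + 2)/((-2)² + 8) = -1/3. β = -α = 1/3, γ = 3 - (-2)·α = 7/3
Result: (-1/3)/(u + 2) + ((1/3)u + 7/3)/(u² + 8)


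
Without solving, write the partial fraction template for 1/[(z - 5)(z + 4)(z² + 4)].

Two linear + quadratic: α/(z - 5) + β/(z + 4) + (γz + δ)/(z² + 4)


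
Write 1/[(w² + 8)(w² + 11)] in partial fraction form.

Coefficient matching gives α = γ = 0, β = 1/(11-8) = 1/3, δ = -β = -1/3
Result: (1/3)/(w² + 8) - (1/3)/(w² + 11)


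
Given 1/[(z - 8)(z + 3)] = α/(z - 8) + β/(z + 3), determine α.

Cover-up at z = 8: α = 1/(8 + 3) = 1/11


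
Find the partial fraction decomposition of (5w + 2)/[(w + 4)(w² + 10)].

At w=-4: P = (5·(-4) + 2)/((-4)² + 10) = -9/13. Q = -P = 9/13, R = 5 - (-4)·P = 29/13
Result: (-9/13)/(w + 4) + ((9/13)w + 29/13)/(w² + 10)


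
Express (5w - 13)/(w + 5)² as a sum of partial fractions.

(5w - 13) = α(w + 5) + β. At w = -5: β = 5·(-5) - 13 = -38. Coeff of w: α = 5
Result: 5/(w + 5) - 38/(w + 5)²


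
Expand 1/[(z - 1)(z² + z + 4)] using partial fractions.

Cover-up at z = 1: P = 1/(1² + 1·1 + 4) = 1/6. Then Q = -P = -1/6, R = -P·(1 + 1) = -1/3
Result: (1/6)/(z - 1) - ((1/6)z + 1/3)/(z² + z + 4)


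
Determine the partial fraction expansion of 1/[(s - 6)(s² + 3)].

Cover-up at s = 6: A = 1/(6² + 3) = 1/39. Then B = -A = -1/39, C = -A·(0 + 6) = -2/13
Result: (1/39)/(s - 6) - ((1/39)s + 2/13)/(s² + 3)


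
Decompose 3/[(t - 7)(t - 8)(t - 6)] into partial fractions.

Using cover-up method: P = -3, Q = 3/2, R = 3/2
Result: -3/(t - 7) + (3/2)/(t - 8) + (3/2)/(t - 6)


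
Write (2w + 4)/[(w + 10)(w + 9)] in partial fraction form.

At w=-10: α = (2·(-10) + 4)/(-10 + 9) = 16. At w=-9: β = (2·(-9) + 4)/(-9 + 10) = -14
Result: 16/(w + 10) - 14/(w + 9)


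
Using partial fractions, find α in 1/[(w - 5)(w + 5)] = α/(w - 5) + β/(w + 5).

Cover-up at w = 5: α = 1/(5 + 5) = 1/10


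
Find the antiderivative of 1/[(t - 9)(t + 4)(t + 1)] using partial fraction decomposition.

Cover-up: α = 1/130, β = 1/39, γ = -1/30. Decomposition: (1/130)/(t - 9) + (1/39)/(t + 4) - (1/30)/(t + 1). Integrate each term: (1/130) ln|(t - 9)| + (1/39) ln|(t + 4)| - (1/30) ln|(t + 1)| + C


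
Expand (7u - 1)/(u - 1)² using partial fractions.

(7u - 1) = A(u - 1) + B. At u = 1: B = 7·1 - 1 = 6. Coeff of u: A = 7
Result: 7/(u - 1) + 6/(u - 1)²


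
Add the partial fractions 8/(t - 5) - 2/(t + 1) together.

Common denominator (t - 5)(t + 1). Numerator: 8(t + 1) - 2(t - 5) = (8t + 8) - (2t - 10) = 6t + 18
Result: (6t + 18)/[(t - 5)(t + 1)]


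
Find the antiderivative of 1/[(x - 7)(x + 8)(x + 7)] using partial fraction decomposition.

Cover-up: α = 1/210, β = 1/15, γ = -1/14. Decomposition: (1/210)/(x - 7) + (1/15)/(x + 8) - (1/14)/(x + 7). Integrate each term: (1/210) ln|(x - 7)| + (1/15) ln|(x + 8)| - (1/14) ln|(x + 7)| + C


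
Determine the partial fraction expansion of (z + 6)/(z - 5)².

(z + 6) = α(z - 5) + β. At z = 5: β = 1·5 + 6 = 11. Coeff of z: α = 1
Result: 1/(z - 5) + 11/(z - 5)²


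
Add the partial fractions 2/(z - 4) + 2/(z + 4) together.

Common denominator (z - 4)(z + 4). Numerator: 2(z + 4) + 2(z - 4) = (2z + 8) + (2z - 8) = 4z
Result: (4z)/[(z - 4)(z + 4)]


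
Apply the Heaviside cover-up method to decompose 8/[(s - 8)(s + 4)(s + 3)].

Cover (s - 8), s=8: A = 8/[(8 + 4)(8 + 3)] = 2/33. Cover (s + 4), s=-4: B = 8/[(-4 - 8)(-4 + 3)] = 2/3. Cover (s + 3), s=-3: C = 8/[(-3 - 8)(-3 + 4)] = -8/11.
Result: (2/33)/(s - 8) + (2/3)/(s + 4) - (8/11)/(s + 3)


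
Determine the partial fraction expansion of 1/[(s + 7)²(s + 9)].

Cover-up at s=-9: C = 1/(-9 + 7)² = 1/4. Cover-up at s=-7: B = 1/(-7 + 9) = 1/2. Comparing s² coeff: A = -C = -1/4
Result: (-1/4)/(s + 7) + (1/2)/(s + 7)² + (1/4)/(s + 9)


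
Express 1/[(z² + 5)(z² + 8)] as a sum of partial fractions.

Coefficient matching gives α = γ = 0, β = 1/(8-5) = 1/3, δ = -β = -1/3
Result: (1/3)/(z² + 5) - (1/3)/(z² + 8)


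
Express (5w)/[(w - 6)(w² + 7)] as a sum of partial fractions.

At w=6: α = (5·6 + 0)/(6² + 7) = 30/43. β = -α = -30/43, γ = 5 - 6·α = 35/43
Result: (30/43)/(w - 6) - ((30/43)w - 35/43)/(w² + 7)


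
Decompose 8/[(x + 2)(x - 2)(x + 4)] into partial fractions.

Using cover-up method: A = -1, B = 1/3, C = 2/3
Result: -1/(x + 2) + (1/3)/(x - 2) + (2/3)/(x + 4)


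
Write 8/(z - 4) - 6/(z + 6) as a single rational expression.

Common denominator (z - 4)(z + 6). Numerator: 8(z + 6) - 6(z - 4) = (8z + 48) - (6z - 24) = 2z + 72
Result: (2z + 72)/[(z - 4)(z + 6)]


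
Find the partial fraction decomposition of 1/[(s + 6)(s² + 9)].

Cover-up at s = -6: α = 1/((-6)² + 9) = 1/45. Then β = -α = -1/45, γ = -α·(0 - 6) = 2/15
Result: (1/45)/(s + 6) - ((1/45)s - 2/15)/(s² + 9)


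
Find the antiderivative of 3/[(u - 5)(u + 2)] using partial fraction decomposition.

Decompose: 3/[(u - 5)(u + 2)] = (3/7)/(u - 5) - (3/7)/(u + 2). Integrate each term: (3/7) ln|(u - 5)| - (3/7) ln|(u + 2)| + C


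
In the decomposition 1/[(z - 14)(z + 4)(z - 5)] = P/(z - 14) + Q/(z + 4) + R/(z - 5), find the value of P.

Cover-up at z = 14: P = 1/[(14 + 4)(14 - 5)] = 1/[(18)(9)] = 1/162


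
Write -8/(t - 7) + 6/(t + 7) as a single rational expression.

Common denominator (t - 7)(t + 7). Numerator: -8(t + 7) + 6(t - 7) = (-8t - 56) + (6t - 42) = -2t - 98
Result: (-2t - 98)/[(t - 7)(t + 7)]


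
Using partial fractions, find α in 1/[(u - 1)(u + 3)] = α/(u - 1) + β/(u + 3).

Cover-up at u = 1: α = 1/(1 + 3) = 1/4


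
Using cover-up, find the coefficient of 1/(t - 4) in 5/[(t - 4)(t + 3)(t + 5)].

Cover (t - 4), set t=4: 5/[(4 + 3)(4 + 5)] = 5/63


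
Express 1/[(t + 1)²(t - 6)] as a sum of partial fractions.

Cover-up at t=6: γ = 1/(6 + 1)² = 1/49. Cover-up at t=-1: β = 1/(-1 - 6) = -1/7. Comparing t² coeff: α = -γ = -1/49
Result: (-1/49)/(t + 1) - (1/7)/(t + 1)² + (1/49)/(t - 6)


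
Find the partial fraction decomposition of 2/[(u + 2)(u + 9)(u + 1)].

Using cover-up method: α = -2/7, β = 1/28, γ = 1/4
Result: (-2/7)/(u + 2) + (1/28)/(u + 9) + (1/4)/(u + 1)


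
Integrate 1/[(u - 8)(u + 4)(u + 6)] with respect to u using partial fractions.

Cover-up: A = 1/168, B = -1/24, C = 1/28. Decomposition: (1/168)/(u - 8) - (1/24)/(u + 4) + (1/28)/(u + 6). Integrate each term: (1/168) ln|(u - 8)| - (1/24) ln|(u + 4)| + (1/28) ln|(u + 6)| + C


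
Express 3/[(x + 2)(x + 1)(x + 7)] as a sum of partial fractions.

Using cover-up method: A = -3/5, B = 1/2, C = 1/10
Result: (-3/5)/(x + 2) + (1/2)/(x + 1) + (1/10)/(x + 7)


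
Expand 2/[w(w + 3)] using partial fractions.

2/w(w + 3) = α/w + β/(w + 3). α = 2/(0 + 3) = 2/3, β = 2/(-3 - 0) = -2/3
Result: (2/3)/w - (2/3)/(w + 3)


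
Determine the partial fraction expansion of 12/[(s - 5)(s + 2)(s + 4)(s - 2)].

Using Heaviside cover-up: (4/63)/(s - 5) + (3/14)/(s + 2) - (1/9)/(s + 4) - (1/6)/(s - 2)


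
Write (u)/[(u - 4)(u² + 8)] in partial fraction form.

At u=4: α = (1·4 + 0)/(4² + 8) = 1/6. β = -α = -1/6, γ = 1 - 4·α = 1/3
Result: (1/6)/(u - 4) - ((1/6)u - 1/3)/(u² + 8)


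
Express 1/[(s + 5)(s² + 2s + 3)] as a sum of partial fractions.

Cover-up at s = -5: A = 1/((-5)² + 2·(-5) + 3) = 1/18. Then B = -A = -1/18, C = -A·(2 - 5) = 1/6
Result: (1/18)/(s + 5) - ((1/18)s - 1/6)/(s² + 2s + 3)


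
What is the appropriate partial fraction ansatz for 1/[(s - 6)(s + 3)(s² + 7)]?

Two linear + quadratic: P/(s - 6) + Q/(s + 3) + (Rs + S)/(s² + 7)


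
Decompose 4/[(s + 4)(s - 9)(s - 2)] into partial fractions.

Using cover-up method: A = 2/39, B = 4/91, C = -2/21
Result: (2/39)/(s + 4) + (4/91)/(s - 9) - (2/21)/(s - 2)


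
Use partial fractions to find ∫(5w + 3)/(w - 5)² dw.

Decompose: A = 5, B = 5·5 + 3 = 28, so (5w + 3)/(w - 5)² = 5/(w - 5) + 28/(w - 5)². Integrate: ∫ A/(w - 5) dw = 5 ln|(w - 5)|; ∫ B/(w - 5)² dw = -28/(w - 5). Sum: 5 ln|(w - 5)| - 28/(w - 5) + C


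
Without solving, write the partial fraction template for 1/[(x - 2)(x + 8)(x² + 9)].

Two linear + quadratic: A/(x - 2) + B/(x + 8) + (Cx + D)/(x² + 9)


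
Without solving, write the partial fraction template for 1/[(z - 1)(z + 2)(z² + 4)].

Two linear + quadratic: P/(z - 1) + Q/(z + 2) + (Rz + S)/(z² + 4)


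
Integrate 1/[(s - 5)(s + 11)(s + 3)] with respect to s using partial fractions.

Cover-up: α = 1/128, β = 1/128, γ = -1/64. Decomposition: (1/128)/(s - 5) + (1/128)/(s + 11) - (1/64)/(s + 3). Integrate each term: (1/128) ln|(s - 5)| + (1/128) ln|(s + 11)| - (1/64) ln|(s + 3)| + C


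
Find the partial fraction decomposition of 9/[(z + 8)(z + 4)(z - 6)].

Using cover-up method: A = 9/56, B = -9/40, C = 9/140
Result: (9/56)/(z + 8) - (9/40)/(z + 4) + (9/140)/(z - 6)


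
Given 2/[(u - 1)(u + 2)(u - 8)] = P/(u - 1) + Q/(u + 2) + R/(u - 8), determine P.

Cover-up at u = 1: P = 2/[(1 + 2)(1 - 8)] = 2/[(3)(-7)] = -2/21


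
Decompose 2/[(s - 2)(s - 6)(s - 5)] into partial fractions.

Using cover-up method: α = 1/6, β = 1/2, γ = -2/3
Result: (1/6)/(s - 2) + (1/2)/(s - 6) - (2/3)/(s - 5)


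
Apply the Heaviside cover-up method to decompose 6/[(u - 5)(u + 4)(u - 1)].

Cover (u - 5), u=5: α = 6/[(5 + 4)(5 - 1)] = 1/6. Cover (u + 4), u=-4: β = 6/[(-4 - 5)(-4 - 1)] = 2/15. Cover (u - 1), u=1: γ = 6/[(1 - 5)(1 + 4)] = -3/10.
Result: (1/6)/(u - 5) + (2/15)/(u + 4) - (3/10)/(u - 1)


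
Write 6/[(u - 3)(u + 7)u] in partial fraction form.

Using cover-up method: A = 1/5, B = 3/35, C = -2/7
Result: (1/5)/(u - 3) + (3/35)/(u + 7) - (2/7)/u


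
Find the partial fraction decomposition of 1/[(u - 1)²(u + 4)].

Cover-up at u=-4: R = 1/(-4 - 1)² = 1/25. Cover-up at u=1: Q = 1/(1 + 4) = 1/5. Comparing u² coeff: P = -R = -1/25
Result: (-1/25)/(u - 1) + (1/5)/(u - 1)² + (1/25)/(u + 4)


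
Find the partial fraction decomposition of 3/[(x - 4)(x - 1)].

3/(x - 4)(x - 1) = P/(x - 4) + Q/(x - 1). P = 3/(4 - 1) = 1, Q = 3/(1 - 4) = -1
Result: 1/(x - 4) - 1/(x - 1)


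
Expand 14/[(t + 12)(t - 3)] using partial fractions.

14/(t + 12)(t - 3) = A/(t + 12) + B/(t - 3). A = 14/(-12 - 3) = -14/15, B = 14/(3 + 12) = 14/15
Result: (-14/15)/(t + 12) + (14/15)/(t - 3)


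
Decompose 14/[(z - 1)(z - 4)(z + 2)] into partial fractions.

Using cover-up method: α = -14/9, β = 7/9, γ = 7/9
Result: (-14/9)/(z - 1) + (7/9)/(z - 4) + (7/9)/(z + 2)


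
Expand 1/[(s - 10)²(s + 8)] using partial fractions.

Cover-up at s=-8: R = 1/(-8 - 10)² = 1/324. Cover-up at s=10: Q = 1/(10 + 8) = 1/18. Comparing s² coeff: P = -R = -1/324
Result: (-1/324)/(s - 10) + (1/18)/(s - 10)² + (1/324)/(s + 8)


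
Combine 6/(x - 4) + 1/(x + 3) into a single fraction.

Common denominator (x - 4)(x + 3). Numerator: 6(x + 3) + 1(x - 4) = (6x + 18) + (x - 4) = 7x + 14
Result: (7x + 14)/[(x - 4)(x + 3)]


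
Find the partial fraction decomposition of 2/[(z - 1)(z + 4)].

2/(z - 1)(z + 4) = α/(z - 1) + β/(z + 4). α = 2/(1 + 4) = 2/5, β = 2/(-4 - 1) = -2/5
Result: (2/5)/(z - 1) - (2/5)/(z + 4)


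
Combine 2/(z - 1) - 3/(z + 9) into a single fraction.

Common denominator (z - 1)(z + 9). Numerator: 2(z + 9) - 3(z - 1) = (2z + 18) - (3z - 3) = -z + 21
Result: (-z + 21)/[(z - 1)(z + 9)]


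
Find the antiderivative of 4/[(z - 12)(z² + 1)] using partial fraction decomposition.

Cover-up at z=12: α = 4/(12²+1) = 4/145. Coeff matching: β = -4/145, γ = -48/145. Decomposition: (4/145)/(z - 12) - ((4/145)z + 48/145)/(z² + 1). Integrate: linear → ln, quadratic → (1/2)ln + arctan: (4/145) ln|(z - 12)| - (2/145) ln(z² + 1) - (48/145) arctan(z) + C


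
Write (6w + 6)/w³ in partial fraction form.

(6w + 6) = Aw² + Bw + C. At w = 0: C = 6·0 + 6 = 6. Coefficients: A = 0, B = 6
Result: 6/w² + 6/w³


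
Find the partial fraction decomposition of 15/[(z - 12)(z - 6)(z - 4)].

Using cover-up method: P = 5/16, Q = -5/4, R = 15/16
Result: (5/16)/(z - 12) - (5/4)/(z - 6) + (15/16)/(z - 4)


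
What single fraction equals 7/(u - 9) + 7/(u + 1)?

Common denominator (u - 9)(u + 1). Numerator: 7(u + 1) + 7(u - 9) = (7u + 7) + (7u - 63) = 14u - 56
Result: (14u - 56)/[(u - 9)(u + 1)]


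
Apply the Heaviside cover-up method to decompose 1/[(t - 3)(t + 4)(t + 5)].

Cover (t - 3), t=3: α = 1/[(3 + 4)(3 + 5)] = 1/56. Cover (t + 4), t=-4: β = 1/[(-4 - 3)(-4 + 5)] = -1/7. Cover (t + 5), t=-5: γ = 1/[(-5 - 3)(-5 + 4)] = 1/8.
Result: (1/56)/(t - 3) - (1/7)/(t + 4) + (1/8)/(t + 5)


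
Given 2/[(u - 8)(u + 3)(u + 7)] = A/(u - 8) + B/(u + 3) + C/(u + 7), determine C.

Cover-up at u = -7: C = 2/[(-7 - 8)(-7 + 3)] = 2/[(-15)(-4)] = 2/60 = 1/30


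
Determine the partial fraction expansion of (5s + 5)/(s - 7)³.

(5s + 5) = P(s - 7)² + Q(s - 7) + R. At s = 7: R = 5·7 + 5 = 40. Coefficients: P = 0, Q = 5
Result: 5/(s - 7)² + 40/(s - 7)³


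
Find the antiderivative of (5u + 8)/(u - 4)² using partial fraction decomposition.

Decompose: A = 5, B = 5·4 + 8 = 28, so (5u + 8)/(u - 4)² = 5/(u - 4) + 28/(u - 4)². Integrate: ∫ A/(u - 4) du = 5 ln|(u - 4)|; ∫ B/(u - 4)² du = -28/(u - 4). Sum: 5 ln|(u - 4)| - 28/(u - 4) + C


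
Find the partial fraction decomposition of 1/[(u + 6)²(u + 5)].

Cover-up at u=-5: C = 1/(-5 + 6)² = 1. Cover-up at u=-6: B = 1/(-6 + 5) = -1. Comparing u² coeff: A = -C = -1
Result: -1/(u + 6) - 1/(u + 6)² + 1/(u + 5)


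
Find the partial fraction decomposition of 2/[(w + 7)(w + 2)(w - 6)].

Using cover-up method: α = 2/65, β = -1/20, γ = 1/52
Result: (2/65)/(w + 7) - (1/20)/(w + 2) + (1/52)/(w - 6)


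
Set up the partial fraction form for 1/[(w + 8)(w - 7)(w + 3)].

Three distinct linear factors: A/(w + 8) + B/(w - 7) + C/(w + 3)


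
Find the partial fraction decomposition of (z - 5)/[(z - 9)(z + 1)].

At z=9: α = (1·9 - 5)/(9 + 1) = 2/5. At z=-1: β = (1·(-1) - 5)/(-1 - 9) = 3/5
Result: (2/5)/(z - 9) + (3/5)/(z + 1)


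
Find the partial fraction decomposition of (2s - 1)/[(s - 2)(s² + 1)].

At s=2: A = (2·2 - 1)/(2² + 1) = 3/5. B = -A = -3/5, C = 2 - 2·A = 4/5
Result: (3/5)/(s - 2) - ((3/5)s - 4/5)/(s² + 1)


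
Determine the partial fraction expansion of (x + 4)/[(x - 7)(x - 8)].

At x=7: P = (1·7 + 4)/(7 - 8) = -11. At x=8: Q = (1·8 + 4)/(8 - 7) = 12
Result: -11/(x - 7) + 12/(x - 8)


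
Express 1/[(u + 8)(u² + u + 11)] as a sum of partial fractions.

Cover-up at u = -8: α = 1/((-8)² + 1·(-8) + 11) = 1/67. Then β = -α = -1/67, γ = -α·(1 - 8) = 7/67
Result: (1/67)/(u + 8) - ((1/67)u - 7/67)/(u² + u + 11)


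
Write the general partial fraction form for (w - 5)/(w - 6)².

Repeated linear factor: A/(w - 6) + B/(w - 6)²


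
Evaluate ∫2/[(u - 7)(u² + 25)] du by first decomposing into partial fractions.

Cover-up at u=7: A = 2/(7²+25) = 1/37. Coeff matching: B = -1/37, C = -7/37. Decomposition: (1/37)/(u - 7) - ((1/37)u + 7/37)/(u² + 25). Integrate: linear → ln, quadratic → (1/2)ln + arctan: (1/37) ln|(u - 7)| - (1/74) ln(u² + 25) - (7/185) arctan(u/5) + C


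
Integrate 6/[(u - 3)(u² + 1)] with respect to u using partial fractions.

Cover-up at u=3: α = 6/(3²+1) = 3/5. Coeff matching: β = -3/5, γ = -9/5. Decomposition: (3/5)/(u - 3) - ((3/5)u + 9/5)/(u² + 1). Integrate: linear → ln, quadratic → (1/2)ln + arctan: (3/5) ln|(u - 3)| - (3/10) ln(u² + 1) - (9/5) arctan(u) + C


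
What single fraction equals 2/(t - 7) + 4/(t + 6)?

Common denominator (t - 7)(t + 6). Numerator: 2(t + 6) + 4(t - 7) = (2t + 12) + (4t - 28) = 6t - 16
Result: (6t - 16)/[(t - 7)(t + 6)]


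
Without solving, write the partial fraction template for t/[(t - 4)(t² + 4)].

Linear + irreducible quadratic: A/(t - 4) + (Bt + C)/(t² + 4)


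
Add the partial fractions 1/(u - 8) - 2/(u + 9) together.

Common denominator (u - 8)(u + 9). Numerator: 1(u + 9) - 2(u - 8) = (u + 9) - (2u - 16) = -u + 25
Result: (-u + 25)/[(u - 8)(u + 9)]


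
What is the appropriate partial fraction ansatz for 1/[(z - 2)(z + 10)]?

Distinct linear factors: α/(z - 2) + β/(z + 10)


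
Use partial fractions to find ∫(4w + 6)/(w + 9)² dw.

Decompose: α = 4, β = 4·(-9) + 6 = -30, so (4w + 6)/(w + 9)² = 4/(w + 9) - 30/(w + 9)². Integrate: ∫ α/(w + 9) dw = 4 ln|(w + 9)|; ∫ β/(w + 9)² dw = 30/(w + 9). Sum: 4 ln|(w + 9)| + 30/(w + 9) + C


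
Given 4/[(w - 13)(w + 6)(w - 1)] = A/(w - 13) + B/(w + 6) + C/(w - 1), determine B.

Cover-up at w = -6: B = 4/[(-6 - 13)(-6 - 1)] = 4/[(-19)(-7)] = 4/133


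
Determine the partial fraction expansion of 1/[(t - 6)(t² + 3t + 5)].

Cover-up at t = 6: P = 1/(6² + 3·6 + 5) = 1/59. Then Q = -P = -1/59, R = -P·(3 + 6) = -9/59
Result: (1/59)/(t - 6) - ((1/59)t + 9/59)/(t² + 3t + 5)


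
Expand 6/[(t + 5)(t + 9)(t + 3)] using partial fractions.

Using cover-up method: P = -3/4, Q = 1/4, R = 1/2
Result: (-3/4)/(t + 5) + (1/4)/(t + 9) + (1/2)/(t + 3)


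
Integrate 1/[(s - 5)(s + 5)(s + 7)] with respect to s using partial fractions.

Cover-up: α = 1/120, β = -1/20, γ = 1/24. Decomposition: (1/120)/(s - 5) - (1/20)/(s + 5) + (1/24)/(s + 7). Integrate each term: (1/120) ln|(s - 5)| - (1/20) ln|(s + 5)| + (1/24) ln|(s + 7)| + C


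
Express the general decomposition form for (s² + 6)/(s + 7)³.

Repeated linear factor (power 3): α/(s + 7) + β/(s + 7)² + γ/(s + 7)³


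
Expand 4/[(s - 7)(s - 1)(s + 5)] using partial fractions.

Using cover-up method: P = 1/18, Q = -1/9, R = 1/18
Result: (1/18)/(s - 7) - (1/9)/(s - 1) + (1/18)/(s + 5)


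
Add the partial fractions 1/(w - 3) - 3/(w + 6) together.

Common denominator (w - 3)(w + 6). Numerator: 1(w + 6) - 3(w - 3) = (w + 6) - (3w - 9) = -2w + 15
Result: (-2w + 15)/[(w - 3)(w + 6)]


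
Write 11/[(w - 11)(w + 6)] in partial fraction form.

11/(w - 11)(w + 6) = P/(w - 11) + Q/(w + 6). P = 11/(11 + 6) = 11/17, Q = 11/(-6 - 11) = -11/17
Result: (11/17)/(w - 11) - (11/17)/(w + 6)


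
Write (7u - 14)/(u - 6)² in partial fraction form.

(7u - 14) = P(u - 6) + Q. At u = 6: Q = 7·6 - 14 = 28. Coeff of u: P = 7
Result: 7/(u - 6) + 28/(u - 6)²


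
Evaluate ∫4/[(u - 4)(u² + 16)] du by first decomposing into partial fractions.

Cover-up at u=4: α = 4/(4²+16) = 1/8. Coeff matching: β = -1/8, γ = -1/2. Decomposition: (1/8)/(u - 4) - ((1/8)u + 1/2)/(u² + 16). Integrate: linear → ln, quadratic → (1/2)ln + arctan: (1/8) ln|(u - 4)| - (1/16) ln(u² + 16) - (1/8) arctan(u/4) + C


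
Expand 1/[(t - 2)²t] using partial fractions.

Cover-up at t=0: γ = 1/(0 - 2)² = 1/4. Cover-up at t=2: β = 1/(2 - 0) = 1/2. Comparing t² coeff: α = -γ = -1/4
Result: (-1/4)/(t - 2) + (1/2)/(t - 2)² + (1/4)/t


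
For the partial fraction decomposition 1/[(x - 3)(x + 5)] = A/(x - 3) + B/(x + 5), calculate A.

Cover-up at x = 3: A = 1/(3 + 5) = 1/8


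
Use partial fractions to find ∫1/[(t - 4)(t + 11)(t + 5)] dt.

Cover-up: α = 1/135, β = 1/90, γ = -1/54. Decomposition: (1/135)/(t - 4) + (1/90)/(t + 11) - (1/54)/(t + 5). Integrate each term: (1/135) ln|(t - 4)| + (1/90) ln|(t + 11)| - (1/54) ln|(t + 5)| + C


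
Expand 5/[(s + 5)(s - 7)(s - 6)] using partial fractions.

Using cover-up method: A = 5/132, B = 5/12, C = -5/11
Result: (5/132)/(s + 5) + (5/12)/(s - 7) - (5/11)/(s - 6)


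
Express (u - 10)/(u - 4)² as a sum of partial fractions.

(u - 10) = P(u - 4) + Q. At u = 4: Q = 1·4 - 10 = -6. Coeff of u: P = 1
Result: 1/(u - 4) - 6/(u - 4)²


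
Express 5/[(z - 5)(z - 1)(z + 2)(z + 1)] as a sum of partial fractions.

Using Heaviside cover-up: (5/168)/(z - 5) - (5/24)/(z - 1) - (5/21)/(z + 2) + (5/12)/(z + 1)


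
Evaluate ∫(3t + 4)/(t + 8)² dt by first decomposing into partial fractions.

Decompose: A = 3, B = 3·(-8) + 4 = -20, so (3t + 4)/(t + 8)² = 3/(t + 8) - 20/(t + 8)². Integrate: ∫ A/(t + 8) dt = 3 ln|(t + 8)|; ∫ B/(t + 8)² dt = 20/(t + 8). Sum: 3 ln|(t + 8)| + 20/(t + 8) + C


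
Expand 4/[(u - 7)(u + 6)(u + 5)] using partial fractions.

Using cover-up method: A = 1/39, B = 4/13, C = -1/3
Result: (1/39)/(u - 7) + (4/13)/(u + 6) - (1/3)/(u + 5)


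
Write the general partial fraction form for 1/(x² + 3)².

Repeated quadratic factor: (Px + Q)/(x² + 3) + (Rx + S)/(x² + 3)²


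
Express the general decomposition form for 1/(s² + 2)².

Repeated quadratic factor: (αs + β)/(s² + 2) + (γs + δ)/(s² + 2)²


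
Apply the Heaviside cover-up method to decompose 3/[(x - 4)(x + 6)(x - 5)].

Cover (x - 4), x=4: P = 3/[(4 + 6)(4 - 5)] = -3/10. Cover (x + 6), x=-6: Q = 3/[(-6 - 4)(-6 - 5)] = 3/110. Cover (x - 5), x=5: R = 3/[(5 - 4)(5 + 6)] = 3/11.
Result: (-3/10)/(x - 4) + (3/110)/(x + 6) + (3/11)/(x - 5)


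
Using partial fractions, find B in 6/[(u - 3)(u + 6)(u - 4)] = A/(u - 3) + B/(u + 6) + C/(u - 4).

Cover-up at u = -6: B = 6/[(-6 - 3)(-6 - 4)] = 6/[(-9)(-10)] = 6/90 = 1/15


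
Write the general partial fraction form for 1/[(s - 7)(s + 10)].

Distinct linear factors: P/(s - 7) + Q/(s + 10)


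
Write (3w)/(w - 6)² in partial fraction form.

(3w) = P(w - 6) + Q. At w = 6: Q = 3·6 + 0 = 18. Coeff of w: P = 3
Result: 3/(w - 6) + 18/(w - 6)²


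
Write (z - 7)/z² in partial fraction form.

(z - 7) = Pz + Q. At z = 0: Q = 1·0 - 7 = -7. Coeff of z: P = 1
Result: 1/z - 7/z²


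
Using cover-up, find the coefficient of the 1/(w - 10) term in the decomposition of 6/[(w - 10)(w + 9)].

Cover (w - 10), set w=10: 6/((w + 9) at w=10) = 6/(19) = 6/19


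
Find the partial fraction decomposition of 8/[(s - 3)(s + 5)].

8/(s - 3)(s + 5) = A/(s - 3) + B/(s + 5). A = 8/(3 + 5) = 1, B = 8/(-5 - 3) = -1
Result: 1/(s - 3) - 1/(s + 5)


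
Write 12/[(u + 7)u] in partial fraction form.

12/(u + 7)u = α/(u + 7) + β/u. α = 12/(-7 - 0) = -12/7, β = 12/(0 + 7) = 12/7
Result: (-12/7)/(u + 7) + (12/7)/u


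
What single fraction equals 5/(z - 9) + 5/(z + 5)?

Common denominator (z - 9)(z + 5). Numerator: 5(z + 5) + 5(z - 9) = (5z + 25) + (5z - 45) = 10z - 20
Result: (10z - 20)/[(z - 9)(z + 5)]


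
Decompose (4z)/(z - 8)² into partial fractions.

(4z) = P(z - 8) + Q. At z = 8: Q = 4·8 + 0 = 32. Coeff of z: P = 4
Result: 4/(z - 8) + 32/(z - 8)²


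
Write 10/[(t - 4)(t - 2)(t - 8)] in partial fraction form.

Using cover-up method: A = -5/4, B = 5/6, C = 5/12
Result: (-5/4)/(t - 4) + (5/6)/(t - 2) + (5/12)/(t - 8)


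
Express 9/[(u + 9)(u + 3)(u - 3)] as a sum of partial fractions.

Using cover-up method: P = 1/8, Q = -1/4, R = 1/8
Result: (1/8)/(u + 9) - (1/4)/(u + 3) + (1/8)/(u - 3)


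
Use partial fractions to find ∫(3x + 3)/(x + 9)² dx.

Decompose: P = 3, Q = 3·(-9) + 3 = -24, so (3x + 3)/(x + 9)² = 3/(x + 9) - 24/(x + 9)². Integrate: ∫ P/(x + 9) dx = 3 ln|(x + 9)|; ∫ Q/(x + 9)² dx = 24/(x + 9). Sum: 3 ln|(x + 9)| + 24/(x + 9) + C


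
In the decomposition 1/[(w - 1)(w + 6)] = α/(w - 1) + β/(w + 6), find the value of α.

Cover-up at w = 1: α = 1/(1 + 6) = 1/7


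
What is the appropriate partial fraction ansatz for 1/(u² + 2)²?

Repeated quadratic factor: (αu + β)/(u² + 2) + (γu + δ)/(u² + 2)²


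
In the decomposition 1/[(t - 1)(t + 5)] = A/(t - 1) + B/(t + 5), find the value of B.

Cover-up at t = -5: B = 1/(-5 - 1) = -1/6


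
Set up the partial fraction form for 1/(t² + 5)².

Repeated quadratic factor: (At + B)/(t² + 5) + (Ct + D)/(t² + 5)²


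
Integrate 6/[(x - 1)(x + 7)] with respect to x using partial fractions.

Decompose: 6/[(x - 1)(x + 7)] = (3/4)/(x - 1) - (3/4)/(x + 7). Integrate each term: (3/4) ln|(x - 1)| - (3/4) ln|(x + 7)| + C


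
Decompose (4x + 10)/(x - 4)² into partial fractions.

(4x + 10) = α(x - 4) + β. At x = 4: β = 4·4 + 10 = 26. Coeff of x: α = 4
Result: 4/(x - 4) + 26/(x - 4)²


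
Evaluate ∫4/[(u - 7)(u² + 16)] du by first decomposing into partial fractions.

Cover-up at u=7: P = 4/(7²+16) = 4/65. Coeff matching: Q = -4/65, R = -28/65. Decomposition: (4/65)/(u - 7) - ((4/65)u + 28/65)/(u² + 16). Integrate: linear → ln, quadratic → (1/2)ln + arctan: (4/65) ln|(u - 7)| - (2/65) ln(u² + 16) - (7/65) arctan(u/4) + C


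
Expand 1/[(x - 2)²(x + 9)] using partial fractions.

Cover-up at x=-9: γ = 1/(-9 - 2)² = 1/121. Cover-up at x=2: β = 1/(2 + 9) = 1/11. Comparing x² coeff: α = -γ = -1/121
Result: (-1/121)/(x - 2) + (1/11)/(x - 2)² + (1/121)/(x + 9)


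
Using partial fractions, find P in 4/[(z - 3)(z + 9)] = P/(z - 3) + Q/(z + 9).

Cover-up at z = 3: P = 4/(3 + 9) = 4/12 = 1/3


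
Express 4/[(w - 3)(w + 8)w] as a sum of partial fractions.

Using cover-up method: A = 4/33, B = 1/22, C = -1/6
Result: (4/33)/(w - 3) + (1/22)/(w + 8) - (1/6)/w


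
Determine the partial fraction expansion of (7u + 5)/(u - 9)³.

(7u + 5) = α(u - 9)² + β(u - 9) + γ. At u = 9: γ = 7·9 + 5 = 68. Coefficients: α = 0, β = 7
Result: 7/(u - 9)² + 68/(u - 9)³


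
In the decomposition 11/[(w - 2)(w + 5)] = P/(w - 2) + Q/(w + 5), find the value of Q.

Cover-up at w = -5: Q = 11/(-5 - 2) = -11/7


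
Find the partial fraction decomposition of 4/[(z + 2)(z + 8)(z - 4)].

Using cover-up method: α = -1/9, β = 1/18, γ = 1/18
Result: (-1/9)/(z + 2) + (1/18)/(z + 8) + (1/18)/(z - 4)


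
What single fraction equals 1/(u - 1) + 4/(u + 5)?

Common denominator (u - 1)(u + 5). Numerator: 1(u + 5) + 4(u - 1) = (u + 5) + (4u - 4) = 5u + 1
Result: (5u + 1)/[(u - 1)(u + 5)]


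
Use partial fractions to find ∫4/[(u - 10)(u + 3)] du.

Decompose: 4/[(u - 10)(u + 3)] = (4/13)/(u - 10) - (4/13)/(u + 3). Integrate each term: (4/13) ln|(u - 10)| - (4/13) ln|(u + 3)| + C


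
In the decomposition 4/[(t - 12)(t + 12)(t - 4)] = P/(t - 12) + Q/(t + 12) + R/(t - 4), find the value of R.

Cover-up at t = 4: R = 4/[(4 - 12)(4 + 12)] = 4/[(-8)(16)] = -4/128 = -1/32


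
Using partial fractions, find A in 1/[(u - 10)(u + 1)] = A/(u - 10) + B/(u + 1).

Cover-up at u = 10: A = 1/(10 + 1) = 1/11


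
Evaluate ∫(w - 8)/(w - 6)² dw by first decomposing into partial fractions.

Decompose: α = 1, β = 1·6 - 8 = -2, so (w - 8)/(w - 6)² = 1/(w - 6) - 2/(w - 6)². Integrate: ∫ α/(w - 6) dw = ln|(w - 6)|; ∫ β/(w - 6)² dw = 2/(w - 6). Sum: ln|(w - 6)| + 2/(w - 6) + C
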